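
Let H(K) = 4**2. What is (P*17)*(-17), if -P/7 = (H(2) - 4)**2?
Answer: 291312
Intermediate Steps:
H(K) = 16
P = -1008 (P = -7*(16 - 4)**2 = -7*12**2 = -7*144 = -1008)
(P*17)*(-17) = -1008*17*(-17) = -17136*(-17) = 291312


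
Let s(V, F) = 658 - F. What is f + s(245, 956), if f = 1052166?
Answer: 1051868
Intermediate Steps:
f + s(245, 956) = 1052166 + (658 - 1*956) = 1052166 + (658 - 956) = 1052166 - 298 = 1051868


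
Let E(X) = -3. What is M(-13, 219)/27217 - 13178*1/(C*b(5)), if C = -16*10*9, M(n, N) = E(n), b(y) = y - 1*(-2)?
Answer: 179317693/137173680 ≈ 1.3072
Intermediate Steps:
b(y) = 2 + y (b(y) = y + 2 = 2 + y)
M(n, N) = -3
C = -1440 (C = -160*9 = -1440)
M(-13, 219)/27217 - 13178*1/(C*b(5)) = -3/27217 - 13178*(-1/(1440*(2 + 5))) = -3*1/27217 - 13178/((-1440*7)) = -3/27217 - 13178/(-10080) = -3/27217 - 13178*(-1/10080) = -3/27217 + 6589/5040 = 179317693/137173680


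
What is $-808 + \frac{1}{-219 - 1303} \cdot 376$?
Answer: $- \frac{615076}{761} \approx -808.25$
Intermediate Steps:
$-808 + \frac{1}{-219 - 1303} \cdot 376 = -808 + \frac{1}{-1522} \cdot 376 = -808 - \frac{188}{761} = - \frac{615076}{761}$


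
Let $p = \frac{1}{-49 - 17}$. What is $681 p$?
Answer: $- \frac{227}{22} \approx -10.318$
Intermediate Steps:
$p = - \frac{1}{66}$ ($p = \frac{1}{-66} = - \frac{1}{66} \approx -0.015152$)
$681 p = 681 \left(- \frac{1}{66}\right) = - \frac{227}{22}$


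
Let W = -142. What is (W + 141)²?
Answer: 1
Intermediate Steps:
(W + 141)² = (-142 + 141)² = (-1)² = 1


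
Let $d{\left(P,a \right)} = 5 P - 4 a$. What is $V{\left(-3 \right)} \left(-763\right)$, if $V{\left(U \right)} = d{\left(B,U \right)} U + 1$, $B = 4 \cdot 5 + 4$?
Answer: $301385$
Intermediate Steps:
$B = 24$ ($B = 20 + 4 = 24$)
$d{\left(P,a \right)} = - 4 a + 5 P$
$V{\left(U \right)} = 1 + U \left(120 - 4 U\right)$ ($V{\left(U \right)} = \left(- 4 U + 5 \cdot 24\right) U + 1 = \left(- 4 U + 120\right) U + 1 = \left(120 - 4 U\right) U + 1 = U \left(120 - 4 U\right) + 1 = 1 + U \left(120 - 4 U\right)$)
$V{\left(-3 \right)} \left(-763\right) = \left(1 - - 12 \left(-30 - 3\right)\right) \left(-763\right) = \left(1 - \left(-12\right) \left(-33\right)\right) \left(-763\right) = \left(1 - 396\right) \left(-763\right) = \left(-395\right) \left(-763\right) = 301385$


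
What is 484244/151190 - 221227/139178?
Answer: 1305723127/809320070 ≈ 1.6134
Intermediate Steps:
484244/151190 - 221227/139178 = 484244*(1/151190) - 221227*1/139178 = 242122/75595 - 221227/139178 = 1305723127/809320070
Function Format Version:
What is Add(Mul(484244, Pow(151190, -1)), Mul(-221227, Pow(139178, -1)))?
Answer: Rational(1305723127, 809320070) ≈ 1.6134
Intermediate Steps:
Add(Mul(484244, Pow(151190, -1)), Mul(-221227, Pow(139178, -1))) = Add(Mul(484244, Rational(1, 151190)), Mul(-221227, Rational(1, 139178))) = Add(Rational(242122, 75595), Rational(-221227, 139178)) = Rational(1305723127, 809320070)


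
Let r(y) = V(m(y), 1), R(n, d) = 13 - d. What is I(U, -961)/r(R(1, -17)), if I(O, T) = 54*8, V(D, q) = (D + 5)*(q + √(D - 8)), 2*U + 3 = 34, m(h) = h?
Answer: -144/245 + 144*√22/245 ≈ 2.1691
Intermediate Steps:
U = 31/2 (U = -3/2 + (½)*34 = -3/2 + 17 = 31/2 ≈ 15.500)
V(D, q) = (5 + D)*(q + √(-8 + D))
r(y) = 5 + y + 5*√(-8 + y) + y*√(-8 + y) (r(y) = 5*1 + 5*√(-8 + y) + y*1 + y*√(-8 + y) = 5 + 5*√(-8 + y) + y + y*√(-8 + y) = 5 + y + 5*√(-8 + y) + y*√(-8 + y))
I(O, T) = 432
I(U, -961)/r(R(1, -17)) = 432/(5 + (13 - 1*(-17)) + 5*√(-8 + (13 - 1*(-17))) + (13 - 1*(-17))*√(-8 + (13 - 1*(-17)))) = 432/(5 + (13 + 17) + 5*√(-8 + (13 + 17)) + (13 + 17)*√(-8 + (13 + 17))) = 432/(5 + 30 + 5*√(-8 + 30) + 30*√(-8 + 30)) = 432/(5 + 30 + 5*√22 + 30*√22) = 432/(35 + 35*√22)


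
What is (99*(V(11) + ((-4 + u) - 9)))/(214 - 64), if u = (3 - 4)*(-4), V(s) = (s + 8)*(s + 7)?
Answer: 10989/50 ≈ 219.78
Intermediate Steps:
V(s) = (7 + s)*(8 + s) (V(s) = (8 + s)*(7 + s) = (7 + s)*(8 + s))
u = 4 (u = -1*(-4) = 4)
(99*(V(11) + ((-4 + u) - 9)))/(214 - 64) = (99*((56 + 11² + 15*11) + ((-4 + 4) - 9)))/(214 - 64) = (99*((56 + 121 + 165) + (0 - 9)))/150 = (99*(342 - 9))*(1/150) = (99*333)*(1/150) = 32967*(1/150) = 10989/50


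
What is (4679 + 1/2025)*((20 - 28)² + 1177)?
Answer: 11758445216/2025 ≈ 5.8066e+6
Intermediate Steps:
(4679 + 1/2025)*((20 - 28)² + 1177) = (4679 + 1/2025)*((-8)² + 1177) = 9474976*(64 + 1177)/2025 = (9474976/2025)*1241 = 11758445216/2025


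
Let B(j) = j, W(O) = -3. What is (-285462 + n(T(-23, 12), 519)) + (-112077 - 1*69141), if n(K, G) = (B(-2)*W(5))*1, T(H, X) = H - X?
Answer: -466674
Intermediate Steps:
n(K, G) = 6 (n(K, G) = -2*(-3)*1 = 6*1 = 6)
(-285462 + n(T(-23, 12), 519)) + (-112077 - 1*69141) = (-285462 + 6) + (-112077 - 1*69141) = -285456 + (-112077 - 69141) = -285456 - 181218 = -466674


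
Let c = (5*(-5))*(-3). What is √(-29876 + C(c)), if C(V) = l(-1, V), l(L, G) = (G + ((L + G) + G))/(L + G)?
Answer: 10*I*√408961/37 ≈ 172.84*I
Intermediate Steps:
c = 75 (c = -25*(-3) = 75)
l(L, G) = (L + 3*G)/(G + L) (l(L, G) = (G + ((G + L) + G))/(G + L) = (G + (L + 2*G))/(G + L) = (L + 3*G)/(G + L))
C(V) = (-1 + 3*V)/(-1 + V) (C(V) = (-1 + 3*V)/(V - 1) = (-1 + 3*V)/(-1 + V))
√(-29876 + C(c)) = √(-29876 + (-1 + 3*75)/(-1 + 75)) = √(-29876 + (-1 + 225)/74) = √(-29876 + (1/74)*224) = √(-29876 + 112/37) = √(-1105300/37) = 10*I*√408961/37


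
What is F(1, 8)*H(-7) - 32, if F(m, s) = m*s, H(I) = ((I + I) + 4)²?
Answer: 768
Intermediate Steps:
H(I) = (4 + 2*I)² (H(I) = (2*I + 4)² = (4 + 2*I)²)
F(1, 8)*H(-7) - 32 = (1*8)*(4*(2 - 7)²) - 32 = 8*(4*(-5)²) - 32 = 8*(4*25) - 32 = 8*100 - 32 = 800 - 32 = 768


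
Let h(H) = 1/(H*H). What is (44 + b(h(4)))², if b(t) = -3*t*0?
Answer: 1936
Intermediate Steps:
h(H) = H⁻² (h(H) = 1/H² = H⁻²)
b(t) = 0
(44 + b(h(4)))² = (44 + 0)² = 44² = 1936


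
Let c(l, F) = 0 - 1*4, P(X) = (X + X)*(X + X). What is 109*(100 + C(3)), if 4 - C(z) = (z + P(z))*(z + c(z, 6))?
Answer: 15587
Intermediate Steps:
P(X) = 4*X² (P(X) = (2*X)*(2*X) = 4*X²)
c(l, F) = -4 (c(l, F) = 0 - 4 = -4)
C(z) = 4 - (-4 + z)*(z + 4*z²) (C(z) = 4 - (z + 4*z²)*(z - 4) = 4 - (z + 4*z²)*(-4 + z) = 4 - (-4 + z)*(z + 4*z²))
109*(100 + C(3)) = 109*(100 + (4 - 4*3³ + 4*3 + 15*3²)) = 109*(100 + (4 - 4*27 + 12 + 15*9)) = 109*(100 + (4 - 108 + 12 + 135)) = 109*(100 + 43) = 109*143 = 15587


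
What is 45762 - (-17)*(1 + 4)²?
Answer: 46187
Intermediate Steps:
45762 - (-17)*(1 + 4)² = 45762 - (-17)*5² = 45762 - (-17)*25 = 45762 - 1*(-425) = 45762 + 425 = 46187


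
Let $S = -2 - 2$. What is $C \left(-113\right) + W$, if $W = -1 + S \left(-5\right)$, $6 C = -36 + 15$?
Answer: $\frac{829}{2} \approx 414.5$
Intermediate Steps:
$S = -4$ ($S = -2 - 2 = -4$)
$C = - \frac{7}{2}$ ($C = \frac{-36 + 15}{6} = \frac{1}{6} \left(-21\right) = - \frac{7}{2} \approx -3.5$)
$W = 19$ ($W = -1 - -20 = -1 + 20 = 19$)
$C \left(-113\right) + W = \left(- \frac{7}{2}\right) \left(-113\right) + 19 = \frac{791}{2} + 19 = \frac{829}{2}$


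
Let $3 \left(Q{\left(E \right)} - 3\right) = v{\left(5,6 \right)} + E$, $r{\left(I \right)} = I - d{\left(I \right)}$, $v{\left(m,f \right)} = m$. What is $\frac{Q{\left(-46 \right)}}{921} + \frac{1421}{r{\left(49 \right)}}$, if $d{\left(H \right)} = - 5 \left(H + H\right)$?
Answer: $\frac{79775}{30393} \approx 2.6248$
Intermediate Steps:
$d{\left(H \right)} = - 10 H$ ($d{\left(H \right)} = - 5 \cdot 2 H = - 10 H$)
$r{\left(I \right)} = 11 I$ ($r{\left(I \right)} = I - - 10 I = I + 10 I = 11 I$)
$Q{\left(E \right)} = \frac{14}{3} + \frac{E}{3}$ ($Q{\left(E \right)} = 3 + \frac{5 + E}{3} = 3 + \left(\frac{5}{3} + \frac{E}{3}\right) = \frac{14}{3} + \frac{E}{3}$)
$\frac{Q{\left(-46 \right)}}{921} + \frac{1421}{r{\left(49 \right)}} = \frac{\frac{14}{3} + \frac{1}{3} \left(-46\right)}{921} + \frac{1421}{11 \cdot 49} = \left(\frac{14}{3} - \frac{46}{3}\right) \frac{1}{921} + \frac{1421}{539} = \left(- \frac{32}{3}\right) \frac{1}{921} + 1421 \cdot \frac{1}{539} = - \frac{32}{2763} + \frac{29}{11} = \frac{79775}{30393}$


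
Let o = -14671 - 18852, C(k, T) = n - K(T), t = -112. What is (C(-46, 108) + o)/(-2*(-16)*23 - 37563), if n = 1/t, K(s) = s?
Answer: 3766673/4124624 ≈ 0.91322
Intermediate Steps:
n = -1/112 (n = 1/(-112) = -1/112 ≈ -0.0089286)
C(k, T) = -1/112 - T
o = -33523
(C(-46, 108) + o)/(-2*(-16)*23 - 37563) = ((-1/112 - 1*108) - 33523)/(-2*(-16)*23 - 37563) = ((-1/112 - 108) - 33523)/(32*23 - 37563) = (-12097/112 - 33523)/(736 - 37563) = -3766673/112/(-36827) = -3766673/112*(-1/36827) = 3766673/4124624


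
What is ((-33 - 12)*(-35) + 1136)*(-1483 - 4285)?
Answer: -15637048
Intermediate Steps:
((-33 - 12)*(-35) + 1136)*(-1483 - 4285) = (-45*(-35) + 1136)*(-5768) = (1575 + 1136)*(-5768) = 2711*(-5768) = -15637048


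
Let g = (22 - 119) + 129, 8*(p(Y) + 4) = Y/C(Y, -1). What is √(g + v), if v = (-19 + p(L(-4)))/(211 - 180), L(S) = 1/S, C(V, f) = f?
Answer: √1922558/248 ≈ 5.5910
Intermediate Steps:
L(S) = 1/S
p(Y) = -4 - Y/8 (p(Y) = -4 + (Y/(-1))/8 = -4 + (Y*(-1))/8 = -4 + (-Y)/8 = -4 - Y/8)
g = 32 (g = -97 + 129 = 32)
v = -735/992 (v = (-19 + (-4 - ⅛/(-4)))/(211 - 180) = (-19 + (-4 - ⅛*(-¼)))/31 = (-19 + (-4 + 1/32))*(1/31) = (-19 - 127/32)*(1/31) = -735/32*1/31 = -735/992 ≈ -0.74093)
√(g + v) = √(32 - 735/992) = √(31009/992) = √1922558/248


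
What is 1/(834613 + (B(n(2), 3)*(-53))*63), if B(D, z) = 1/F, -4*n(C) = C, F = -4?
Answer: 4/3341791 ≈ 1.1970e-6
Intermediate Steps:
n(C) = -C/4
B(D, z) = -1/4 (B(D, z) = 1/(-4) = -1/4)
1/(834613 + (B(n(2), 3)*(-53))*63) = 1/(834613 - 1/4*(-53)*63) = 1/(834613 + (53/4)*63) = 1/(834613 + 3339/4) = 1/(3341791/4) = 4/3341791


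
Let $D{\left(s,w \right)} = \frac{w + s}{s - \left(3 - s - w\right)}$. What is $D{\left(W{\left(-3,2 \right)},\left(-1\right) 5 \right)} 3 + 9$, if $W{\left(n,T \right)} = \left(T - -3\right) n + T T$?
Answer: $\frac{53}{5} \approx 10.6$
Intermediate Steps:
$W{\left(n,T \right)} = T^{2} + n \left(3 + T\right)$ ($W{\left(n,T \right)} = \left(T + 3\right) n + T^{2} = \left(3 + T\right) n + T^{2} = n \left(3 + T\right) + T^{2} = T^{2} + n \left(3 + T\right)$)
$D{\left(s,w \right)} = \frac{s + w}{-3 + w + 2 s}$ ($D{\left(s,w \right)} = \frac{s + w}{s + \left(-3 + s + w\right)} = \frac{s + w}{-3 + w + 2 s}$)
$D{\left(W{\left(-3,2 \right)},\left(-1\right) 5 \right)} 3 + 9 = \frac{\left(2^{2} + 3 \left(-3\right) + 2 \left(-3\right)\right) - 5}{-3 - 5 + 2 \left(2^{2} + 3 \left(-3\right) + 2 \left(-3\right)\right)} 3 + 9 = \frac{\left(4 - 9 - 6\right) - 5}{-3 - 5 + 2 \left(4 - 9 - 6\right)} 3 + 9 = \frac{-11 - 5}{-3 - 5 + 2 \left(-11\right)} 3 + 9 = \frac{1}{-3 - 5 - 22} \left(-16\right) 3 + 9 = \frac{1}{-30} \left(-16\right) 3 + 9 = \left(- \frac{1}{30}\right) \left(-16\right) 3 + 9 = \frac{8}{15} \cdot 3 + 9 = \frac{8}{5} + 9 = \frac{53}{5}$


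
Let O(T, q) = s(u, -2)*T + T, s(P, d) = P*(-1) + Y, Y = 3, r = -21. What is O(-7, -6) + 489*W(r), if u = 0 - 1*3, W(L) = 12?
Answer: 5819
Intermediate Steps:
u = -3 (u = 0 - 3 = -3)
s(P, d) = 3 - P (s(P, d) = P*(-1) + 3 = -P + 3 = 3 - P)
O(T, q) = 7*T (O(T, q) = (3 - 1*(-3))*T + T = (3 + 3)*T + T = 6*T + T = 7*T)
O(-7, -6) + 489*W(r) = 7*(-7) + 489*12 = -49 + 5868 = 5819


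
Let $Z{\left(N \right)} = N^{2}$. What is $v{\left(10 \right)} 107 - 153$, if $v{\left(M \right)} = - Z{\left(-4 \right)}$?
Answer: $-1865$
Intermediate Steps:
$v{\left(M \right)} = -16$ ($v{\left(M \right)} = - \left(-4\right)^{2} = \left(-1\right) 16 = -16$)
$v{\left(10 \right)} 107 - 153 = \left(-16\right) 107 - 153 = -1712 - 153 = -1865$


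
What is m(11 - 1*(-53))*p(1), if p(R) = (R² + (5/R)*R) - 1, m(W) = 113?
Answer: 565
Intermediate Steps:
p(R) = 4 + R² (p(R) = (R² + 5) - 1 = (5 + R²) - 1 = 4 + R²)
m(11 - 1*(-53))*p(1) = 113*(4 + 1²) = 113*(4 + 1) = 113*5 = 565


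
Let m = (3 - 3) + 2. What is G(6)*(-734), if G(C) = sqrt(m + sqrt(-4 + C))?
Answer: -734*sqrt(2 + sqrt(2)) ≈ -1356.3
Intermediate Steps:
m = 2 (m = 0 + 2 = 2)
G(C) = sqrt(2 + sqrt(-4 + C))
G(6)*(-734) = sqrt(2 + sqrt(-4 + 6))*(-734) = sqrt(2 + sqrt(2))*(-734) = -734*sqrt(2 + sqrt(2))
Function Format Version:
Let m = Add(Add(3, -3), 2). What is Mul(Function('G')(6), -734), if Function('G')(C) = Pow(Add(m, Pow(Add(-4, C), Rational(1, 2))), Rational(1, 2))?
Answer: Mul(-734, Pow(Add(2, Pow(2, Rational(1, 2))), Rational(1, 2))) ≈ -1356.3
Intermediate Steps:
m = 2 (m = Add(0, 2) = 2)
Function('G')(C) = Pow(Add(2, Pow(Add(-4, C), Rational(1, 2))), Rational(1, 2))
Mul(Function('G')(6), -734) = Mul(Pow(Add(2, Pow(Add(-4, 6), Rational(1, 2))), Rational(1, 2)), -734) = Mul(Pow(Add(2, Pow(2, Rational(1, 2))), Rational(1, 2)), -734) = Mul(-734, Pow(Add(2, Pow(2, Rational(1, 2))), Rational(1, 2)))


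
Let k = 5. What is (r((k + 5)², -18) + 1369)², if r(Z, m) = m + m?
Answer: 1776889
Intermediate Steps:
r(Z, m) = 2*m
(r((k + 5)², -18) + 1369)² = (2*(-18) + 1369)² = (-36 + 1369)² = 1333² = 1776889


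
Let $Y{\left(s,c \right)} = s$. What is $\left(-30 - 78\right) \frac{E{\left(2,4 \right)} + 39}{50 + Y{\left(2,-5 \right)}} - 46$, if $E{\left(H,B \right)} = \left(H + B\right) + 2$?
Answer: $- \frac{1867}{13} \approx -143.62$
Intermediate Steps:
$E{\left(H,B \right)} = 2 + B + H$ ($E{\left(H,B \right)} = \left(B + H\right) + 2 = 2 + B + H$)
$\left(-30 - 78\right) \frac{E{\left(2,4 \right)} + 39}{50 + Y{\left(2,-5 \right)}} - 46 = \left(-30 - 78\right) \frac{\left(2 + 4 + 2\right) + 39}{50 + 2} - 46 = \left(-30 - 78\right) \frac{8 + 39}{52} - 46 = - 108 \cdot 47 \cdot \frac{1}{52} - 46 = \left(-108\right) \frac{47}{52} - 46 = - \frac{1269}{13} - 46 = - \frac{1867}{13}$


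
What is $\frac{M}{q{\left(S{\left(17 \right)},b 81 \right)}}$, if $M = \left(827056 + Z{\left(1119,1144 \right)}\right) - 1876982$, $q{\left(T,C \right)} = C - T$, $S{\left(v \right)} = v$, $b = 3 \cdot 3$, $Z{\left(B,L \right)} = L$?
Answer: $- \frac{524391}{356} \approx -1473.0$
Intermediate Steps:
$b = 9$
$M = -1048782$ ($M = \left(827056 + 1144\right) - 1876982 = 828200 - 1876982 = -1048782$)
$\frac{M}{q{\left(S{\left(17 \right)},b 81 \right)}} = - \frac{1048782}{9 \cdot 81 - 17} = - \frac{1048782}{729 - 17} = - \frac{1048782}{712} = \left(-1048782\right) \frac{1}{712} = - \frac{524391}{356}$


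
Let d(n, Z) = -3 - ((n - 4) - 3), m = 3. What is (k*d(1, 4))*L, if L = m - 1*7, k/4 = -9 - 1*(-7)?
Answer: 96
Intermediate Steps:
k = -8 (k = 4*(-9 - 1*(-7)) = 4*(-9 + 7) = 4*(-2) = -8)
d(n, Z) = 4 - n (d(n, Z) = -3 - ((-4 + n) - 3) = -3 - (-7 + n) = -3 + (7 - n) = 4 - n)
L = -4 (L = 3 - 1*7 = 3 - 7 = -4)
(k*d(1, 4))*L = -8*(4 - 1*1)*(-4) = -8*(4 - 1)*(-4) = -8*3*(-4) = -24*(-4) = 96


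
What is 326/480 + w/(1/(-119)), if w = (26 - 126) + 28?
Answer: 2056483/240 ≈ 8568.7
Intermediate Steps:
w = -72 (w = -100 + 28 = -72)
326/480 + w/(1/(-119)) = 326/480 - 72/(1/(-119)) = 326*(1/480) - 72/(-1/119) = 163/240 - 72*(-119) = 163/240 + 8568 = 2056483/240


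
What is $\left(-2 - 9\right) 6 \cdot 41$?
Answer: $-2706$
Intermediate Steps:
$\left(-2 - 9\right) 6 \cdot 41 = \left(-11\right) 6 \cdot 41 = \left(-66\right) 41 = -2706$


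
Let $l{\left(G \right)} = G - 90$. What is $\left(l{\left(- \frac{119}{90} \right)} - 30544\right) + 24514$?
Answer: $- \frac{550919}{90} \approx -6121.3$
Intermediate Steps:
$l{\left(G \right)} = -90 + G$
$\left(l{\left(- \frac{119}{90} \right)} - 30544\right) + 24514 = \left(\left(-90 - \frac{119}{90}\right) - 30544\right) + 24514 = \left(- \frac{8219}{90} - 30544\right) + 24514 = - \frac{2757179}{90} + 24514 = - \frac{550919}{90}$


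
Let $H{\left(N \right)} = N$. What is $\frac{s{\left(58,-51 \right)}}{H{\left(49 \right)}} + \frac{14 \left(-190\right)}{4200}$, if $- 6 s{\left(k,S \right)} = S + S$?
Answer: $- \frac{421}{1470} \approx -0.28639$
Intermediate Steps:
$s{\left(k,S \right)} = - \frac{S}{3}$ ($s{\left(k,S \right)} = - \frac{S + S}{6} = - \frac{2 S}{6} = - \frac{S}{3}$)
$\frac{s{\left(58,-51 \right)}}{H{\left(49 \right)}} + \frac{14 \left(-190\right)}{4200} = \frac{\left(- \frac{1}{3}\right) \left(-51\right)}{49} + \frac{14 \left(-190\right)}{4200} = 17 \cdot \frac{1}{49} - \frac{19}{30} = \frac{17}{49} - \frac{19}{30} = - \frac{421}{1470}$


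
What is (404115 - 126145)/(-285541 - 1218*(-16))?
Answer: -277970/266053 ≈ -1.0448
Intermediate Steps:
(404115 - 126145)/(-285541 - 1218*(-16)) = 277970/(-285541 + 19488) = 277970/(-266053) = 277970*(-1/266053) = -277970/266053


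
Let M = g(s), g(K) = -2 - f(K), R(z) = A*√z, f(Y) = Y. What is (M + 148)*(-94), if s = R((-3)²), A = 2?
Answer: -13160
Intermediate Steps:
R(z) = 2*√z
s = 6 (s = 2*√((-3)²) = 2*√9 = 2*3 = 6)
g(K) = -2 - K
M = -8 (M = -2 - 1*6 = -2 - 6 = -8)
(M + 148)*(-94) = (-8 + 148)*(-94) = 140*(-94) = -13160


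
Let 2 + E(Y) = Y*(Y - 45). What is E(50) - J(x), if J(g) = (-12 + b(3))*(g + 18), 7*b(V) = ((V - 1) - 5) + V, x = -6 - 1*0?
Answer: 392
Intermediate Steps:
x = -6 (x = -6 + 0 = -6)
b(V) = -6/7 + 2*V/7 (b(V) = (((V - 1) - 5) + V)/7 = (((-1 + V) - 5) + V)/7 = ((-6 + V) + V)/7 = (-6 + 2*V)/7 = -6/7 + 2*V/7)
J(g) = -216 - 12*g (J(g) = (-12 + (-6/7 + (2/7)*3))*(g + 18) = (-12 + (-6/7 + 6/7))*(18 + g) = (-12 + 0)*(18 + g) = -12*(18 + g) = -216 - 12*g)
E(Y) = -2 + Y*(-45 + Y) (E(Y) = -2 + Y*(Y - 45) = -2 + Y*(-45 + Y))
E(50) - J(x) = (-2 + 50² - 45*50) - (-216 - 12*(-6)) = (-2 + 2500 - 2250) - (-216 + 72) = 248 - 1*(-144) = 248 + 144 = 392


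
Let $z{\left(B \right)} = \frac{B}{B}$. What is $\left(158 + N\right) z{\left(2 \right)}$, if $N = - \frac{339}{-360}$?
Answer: $\frac{19073}{120} \approx 158.94$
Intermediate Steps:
$z{\left(B \right)} = 1$
$N = \frac{113}{120}$ ($N = \left(-339\right) \left(- \frac{1}{360}\right) = \frac{113}{120} \approx 0.94167$)
$\left(158 + N\right) z{\left(2 \right)} = \left(158 + \frac{113}{120}\right) 1 = \frac{19073}{120} \cdot 1 = \frac{19073}{120}$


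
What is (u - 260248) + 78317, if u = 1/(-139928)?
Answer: -25457240969/139928 ≈ -1.8193e+5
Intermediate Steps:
u = -1/139928 ≈ -7.1465e-6
(u - 260248) + 78317 = (-1/139928 - 260248) + 78317 = -36415982145/139928 + 78317 = -25457240969/139928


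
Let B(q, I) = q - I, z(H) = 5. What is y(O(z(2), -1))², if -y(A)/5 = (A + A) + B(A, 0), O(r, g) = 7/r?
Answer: 441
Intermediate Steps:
y(A) = -15*A (y(A) = -5*((A + A) + (A - 1*0)) = -5*(2*A + (A + 0)) = -5*(2*A + A) = -15*A)
y(O(z(2), -1))² = (-105/5)² = (-15*7/5)² = (-21)² = 441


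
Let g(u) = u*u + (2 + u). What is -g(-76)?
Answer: -5702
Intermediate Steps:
g(u) = 2 + u + u² (g(u) = u² + (2 + u) = 2 + u + u²)
-g(-76) = -(2 - 76 + (-76)²) = -(2 - 76 + 5776) = -1*5702 = -5702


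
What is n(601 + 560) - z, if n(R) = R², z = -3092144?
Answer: 4440065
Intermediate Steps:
n(601 + 560) - z = (601 + 560)² - 1*(-3092144) = 1161² + 3092144 = 1347921 + 3092144 = 4440065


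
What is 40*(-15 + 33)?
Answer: 720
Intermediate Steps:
40*(-15 + 33) = 40*18 = 720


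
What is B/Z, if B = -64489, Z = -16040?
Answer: 64489/16040 ≈ 4.0205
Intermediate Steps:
B/Z = -64489/(-16040) = -64489*(-1/16040) = 64489/16040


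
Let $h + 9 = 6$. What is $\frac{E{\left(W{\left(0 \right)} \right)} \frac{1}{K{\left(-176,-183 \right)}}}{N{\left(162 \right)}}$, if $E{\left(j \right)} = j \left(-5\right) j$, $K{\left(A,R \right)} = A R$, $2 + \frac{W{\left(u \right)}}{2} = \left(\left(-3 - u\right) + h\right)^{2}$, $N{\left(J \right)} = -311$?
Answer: $\frac{1445}{626043} \approx 0.0023081$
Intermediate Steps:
$h = -3$ ($h = -9 + 6 = -3$)
$W{\left(u \right)} = -4 + 2 \left(-6 - u\right)^{2}$ ($W{\left(u \right)} = -4 + 2 \left(\left(-3 - u\right) - 3\right)^{2} = -4 + 2 \left(-6 - u\right)^{2}$)
$E{\left(j \right)} = - 5 j^{2}$ ($E{\left(j \right)} = - 5 j j = - 5 j^{2}$)
$\frac{E{\left(W{\left(0 \right)} \right)} \frac{1}{K{\left(-176,-183 \right)}}}{N{\left(162 \right)}} = \frac{- 5 \left(-4 + 2 \left(6 + 0\right)^{2}\right)^{2} \frac{1}{\left(-176\right) \left(-183\right)}}{-311} = \frac{\left(-5\right) \left(-4 + 2 \cdot 6^{2}\right)^{2}}{32208} \left(- \frac{1}{311}\right) = - 5 \left(-4 + 2 \cdot 36\right)^{2} \cdot \frac{1}{32208} \left(- \frac{1}{311}\right) = - 5 \left(-4 + 72\right)^{2} \cdot \frac{1}{32208} \left(- \frac{1}{311}\right) = - 5 \cdot 68^{2} \cdot \frac{1}{32208} \left(- \frac{1}{311}\right) = \left(-5\right) 4624 \cdot \frac{1}{32208} \left(- \frac{1}{311}\right) = \left(-23120\right) \frac{1}{32208} \left(- \frac{1}{311}\right) = \left(- \frac{1445}{2013}\right) \left(- \frac{1}{311}\right) = \frac{1445}{626043}$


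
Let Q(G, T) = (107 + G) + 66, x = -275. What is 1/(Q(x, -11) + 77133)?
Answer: 1/77031 ≈ 1.2982e-5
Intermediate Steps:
Q(G, T) = 173 + G
1/(Q(x, -11) + 77133) = 1/((173 - 275) + 77133) = 1/(-102 + 77133) = 1/77031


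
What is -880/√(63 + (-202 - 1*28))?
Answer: 880*I*√167/167 ≈ 68.096*I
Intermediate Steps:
-880/√(63 + (-202 - 1*28)) = -880/√(63 + (-202 - 28)) = -880/√(63 - 230) = -880*(-I*√167/167) = -(-880)*I*√167/167 = 880*I*√167/167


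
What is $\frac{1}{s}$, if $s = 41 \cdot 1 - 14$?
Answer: $\frac{1}{27} \approx 0.037037$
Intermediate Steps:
$s = 27$ ($s = 41 - 14 = 27$)
$\frac{1}{s} = \frac{1}{27}$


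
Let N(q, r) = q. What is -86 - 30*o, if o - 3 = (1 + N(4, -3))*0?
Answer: -176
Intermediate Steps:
o = 3 (o = 3 + (1 + 4)*0 = 3 + 5*0 = 3 + 0 = 3)
-86 - 30*o = -86 - 30*3 = -86 - 90 = -176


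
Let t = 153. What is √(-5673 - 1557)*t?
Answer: 153*I*√7230 ≈ 13010.0*I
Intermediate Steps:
√(-5673 - 1557)*t = √(-5673 - 1557)*153 = √(-7230)*153 = (I*√7230)*153 = 153*I*√7230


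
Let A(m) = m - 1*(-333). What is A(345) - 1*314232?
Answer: -313554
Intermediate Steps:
A(m) = 333 + m (A(m) = m + 333 = 333 + m)
A(345) - 1*314232 = (333 + 345) - 1*314232 = 678 - 314232 = -313554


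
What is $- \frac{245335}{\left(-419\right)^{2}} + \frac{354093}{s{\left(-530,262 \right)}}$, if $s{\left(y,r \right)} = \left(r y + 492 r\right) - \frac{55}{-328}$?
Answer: $- \frac{1246543457447}{33723336929} \approx -36.964$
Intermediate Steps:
$s{\left(y,r \right)} = \frac{55}{328} + 492 r + r y$ ($s{\left(y,r \right)} = \left(492 r + r y\right) - - \frac{55}{328} = \left(492 r + r y\right) + \frac{55}{328} = \frac{55}{328} + 492 r + r y$)
$- \frac{245335}{\left(-419\right)^{2}} + \frac{354093}{s{\left(-530,262 \right)}} = - \frac{245335}{\left(-419\right)^{2}} + \frac{354093}{\frac{55}{328} + 492 \cdot 262 + 262 \left(-530\right)} = - \frac{245335}{175561} + \frac{354093}{\frac{55}{328} + 128904 - 138860} = \left(-245335\right) \frac{1}{175561} + \frac{354093}{- \frac{3265513}{328}} = - \frac{245335}{175561} + 354093 \left(- \frac{328}{3265513}\right) = - \frac{245335}{175561} - \frac{6831912}{192089} = - \frac{1246543457447}{33723336929}$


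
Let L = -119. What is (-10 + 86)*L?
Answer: -9044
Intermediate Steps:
(-10 + 86)*L = (-10 + 86)*(-119) = 76*(-119) = -9044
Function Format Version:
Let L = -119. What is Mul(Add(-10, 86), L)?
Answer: -9044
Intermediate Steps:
Mul(Add(-10, 86), L) = Mul(Add(-10, 86), -119) = Mul(76, -119) = -9044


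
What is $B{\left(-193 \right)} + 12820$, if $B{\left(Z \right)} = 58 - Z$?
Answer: $13071$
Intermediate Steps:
$B{\left(-193 \right)} + 12820 = \left(58 - -193\right) + 12820 = \left(58 + 193\right) + 12820 = 251 + 12820 = 13071$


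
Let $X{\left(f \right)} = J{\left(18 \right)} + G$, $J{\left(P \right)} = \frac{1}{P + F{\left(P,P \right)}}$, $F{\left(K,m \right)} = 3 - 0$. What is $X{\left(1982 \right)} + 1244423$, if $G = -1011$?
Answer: $\frac{26111653}{21} \approx 1.2434 \cdot 10^{6}$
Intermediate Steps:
$F{\left(K,m \right)} = 3$ ($F{\left(K,m \right)} = 3 + 0 = 3$)
$J{\left(P \right)} = \frac{1}{3 + P}$ ($J{\left(P \right)} = \frac{1}{P + 3} = \frac{1}{3 + P}$)
$X{\left(f \right)} = - \frac{21230}{21}$ ($X{\left(f \right)} = \frac{1}{3 + 18} - 1011 = \frac{1}{21} - 1011 = - \frac{21230}{21}$)
$X{\left(1982 \right)} + 1244423 = - \frac{21230}{21} + 1244423 = \frac{26111653}{21}$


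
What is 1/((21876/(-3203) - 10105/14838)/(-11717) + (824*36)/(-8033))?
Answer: -4473284316669354/16515930724636733 ≈ -0.27085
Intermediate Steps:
1/((21876/(-3203) - 10105/14838)/(-11717) + (824*36)/(-8033)) = 1/((21876*(-1/3203) - 10105*1/14838)*(-1/11717) + 29664*(-1/8033)) = 1/((-21876/3203 - 10105/14838)*(-1/11717) - 29664/8033) = 1/(-356962403/47526114*(-1/11717) - 29664/8033) = 1/(356962403/556863477738 - 29664/8033) = 1/(-16515930724636733/4473284316669354) = -4473284316669354/16515930724636733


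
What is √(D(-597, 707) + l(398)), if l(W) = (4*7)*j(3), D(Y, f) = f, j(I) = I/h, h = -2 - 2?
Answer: 7*√14 ≈ 26.192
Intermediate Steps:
h = -4
j(I) = -I/4 (j(I) = I/(-4) = I*(-¼) = -I/4)
l(W) = -21 (l(W) = (4*7)*(-¼*3) = 28*(-¾) = -21)
√(D(-597, 707) + l(398)) = √(707 - 21) = √686 = 7*√14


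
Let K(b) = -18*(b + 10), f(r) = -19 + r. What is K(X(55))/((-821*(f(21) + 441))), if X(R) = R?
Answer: 1170/363703 ≈ 0.0032169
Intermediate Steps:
K(b) = -180 - 18*b (K(b) = -18*(10 + b) = -180 - 18*b)
K(X(55))/((-821*(f(21) + 441))) = (-180 - 18*55)/((-821*((-19 + 21) + 441))) = (-180 - 990)/((-821*(2 + 441))) = -1170/((-821*443)) = -1170/(-363703) = -1170*(-1/363703) = 1170/363703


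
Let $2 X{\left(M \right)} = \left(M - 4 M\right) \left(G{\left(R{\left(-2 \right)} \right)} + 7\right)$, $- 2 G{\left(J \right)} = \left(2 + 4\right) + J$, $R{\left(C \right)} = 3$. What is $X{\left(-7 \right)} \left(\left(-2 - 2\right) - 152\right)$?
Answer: $-4095$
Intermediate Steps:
$G{\left(J \right)} = -3 - \frac{J}{2}$ ($G{\left(J \right)} = - \frac{\left(2 + 4\right) + J}{2} = - \frac{6 + J}{2} = -3 - \frac{J}{2}$)
$X{\left(M \right)} = - \frac{15 M}{4}$ ($X{\left(M \right)} = \frac{\left(M - 4 M\right) \left(\left(-3 - \frac{3}{2}\right) + 7\right)}{2} = \frac{- 3 M \left(\left(-3 - \frac{3}{2}\right) + 7\right)}{2} = \frac{- 3 M \left(- \frac{9}{2} + 7\right)}{2} = \frac{- 3 M \frac{5}{2}}{2} = \frac{\left(- \frac{15}{2}\right) M}{2} = - \frac{15 M}{4}$)
$X{\left(-7 \right)} \left(\left(-2 - 2\right) - 152\right) = \left(- \frac{15}{4}\right) \left(-7\right) \left(\left(-2 - 2\right) - 152\right) = \frac{105 \left(\left(-2 - 2\right) - 152\right)}{4} = \frac{105 \left(-4 - 152\right)}{4} = \frac{105}{4} \left(-156\right) = -4095$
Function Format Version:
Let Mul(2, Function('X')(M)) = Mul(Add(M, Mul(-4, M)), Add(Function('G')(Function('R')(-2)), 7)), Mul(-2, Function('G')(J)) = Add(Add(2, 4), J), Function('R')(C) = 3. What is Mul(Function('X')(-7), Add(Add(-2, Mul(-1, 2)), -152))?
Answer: -4095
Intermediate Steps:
Function('G')(J) = Add(-3, Mul(Rational(-1, 2), J)) (Function('G')(J) = Mul(Rational(-1, 2), Add(Add(2, 4), J)) = Mul(Rational(-1, 2), Add(6, J)) = Add(-3, Mul(Rational(-1, 2), J)))
Function('X')(M) = Mul(Rational(-15, 4), M) (Function('X')(M) = Mul(Rational(1, 2), Mul(Add(M, Mul(-4, M)), Add(Add(-3, Mul(Rational(-1, 2), 3)), 7))) = Mul(Rational(1, 2), Mul(Mul(-3, M), Add(Add(-3, Rational(-3, 2)), 7))) = Mul(Rational(1, 2), Mul(Mul(-3, M), Add(Rational(-9, 2), 7))) = Mul(Rational(1, 2), Mul(Mul(-3, M), Rational(5, 2))) = Mul(Rational(1, 2), Mul(Rational(-15, 2), M)) = Mul(Rational(-15, 4), M))
Mul(Function('X')(-7), Add(Add(-2, Mul(-1, 2)), -152)) = Mul(Mul(Rational(-15, 4), -7), Add(Add(-2, Mul(-1, 2)), -152)) = Mul(Rational(105, 4), Add(Add(-2, -2), -152)) = Mul(Rational(105, 4), Add(-4, -152)) = Mul(Rational(105, 4), -156) = -4095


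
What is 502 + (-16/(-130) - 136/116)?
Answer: 944292/1885 ≈ 500.95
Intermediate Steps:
502 + (-16/(-130) - 136/116) = 502 + (-16*(-1/130) - 136*1/116) = 502 + (8/65 - 34/29) = 502 - 1978/1885 = 944292/1885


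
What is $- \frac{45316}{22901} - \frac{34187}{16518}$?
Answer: $- \frac{1531446175}{378278718} \approx -4.0485$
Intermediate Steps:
$- \frac{45316}{22901} - \frac{34187}{16518} = - \frac{1531446175}{378278718}$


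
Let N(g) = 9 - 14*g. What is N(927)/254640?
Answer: -4323/84880 ≈ -0.050931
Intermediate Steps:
N(927)/254640 = (9 - 14*927)/254640 = (9 - 12978)*(1/254640) = -12969*1/254640 = -4323/84880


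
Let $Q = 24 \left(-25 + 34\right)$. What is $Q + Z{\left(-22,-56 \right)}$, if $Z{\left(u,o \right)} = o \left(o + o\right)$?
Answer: $6488$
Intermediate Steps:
$Z{\left(u,o \right)} = 2 o^{2}$ ($Z{\left(u,o \right)} = o 2 o = 2 o^{2}$)
$Q = 216$ ($Q = 24 \cdot 9 = 216$)
$Q + Z{\left(-22,-56 \right)} = 216 + 2 \left(-56\right)^{2} = 216 + 2 \cdot 3136 = 216 + 6272 = 6488$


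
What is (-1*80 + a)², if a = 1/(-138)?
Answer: 121903681/19044 ≈ 6401.2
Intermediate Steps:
a = -1/138 ≈ -0.0072464
(-1*80 + a)² = (-1*80 - 1/138)² = (-80 - 1/138)² = (-11041/138)² = 121903681/19044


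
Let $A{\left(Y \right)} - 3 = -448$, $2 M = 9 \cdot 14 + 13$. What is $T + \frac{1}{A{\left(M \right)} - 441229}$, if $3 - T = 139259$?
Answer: $- \frac{61505754545}{441674} \approx -1.3926 \cdot 10^{5}$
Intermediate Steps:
$T = -139256$ ($T = 3 - 139259 = -139256$)
$M = \frac{139}{2}$ ($M = \frac{9 \cdot 14 + 13}{2} = \frac{126 + 13}{2} = \frac{1}{2} \cdot 139 = \frac{139}{2} \approx 69.5$)
$A{\left(Y \right)} = -445$ ($A{\left(Y \right)} = 3 - 448 = -445$)
$T + \frac{1}{A{\left(M \right)} - 441229} = -139256 + \frac{1}{-445 - 441229} = -139256 + \frac{1}{-441674} = -139256 - \frac{1}{441674} = - \frac{61505754545}{441674}$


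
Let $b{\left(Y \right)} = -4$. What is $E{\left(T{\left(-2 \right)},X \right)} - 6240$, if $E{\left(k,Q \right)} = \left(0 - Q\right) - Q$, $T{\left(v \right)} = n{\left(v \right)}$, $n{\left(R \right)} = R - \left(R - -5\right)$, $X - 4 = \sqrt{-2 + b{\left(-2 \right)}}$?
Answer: $-6248 - 2 i \sqrt{6} \approx -6248.0 - 4.899 i$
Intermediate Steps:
$X = 4 + i \sqrt{6}$ ($X = 4 + \sqrt{-2 - 4} = 4 + \sqrt{-6} = 4 + i \sqrt{6} \approx 4.0 + 2.4495 i$)
$n{\left(R \right)} = -5$ ($n{\left(R \right)} = R - \left(R + 5\right) = R - \left(5 + R\right) = -5$)
$T{\left(v \right)} = -5$
$E{\left(k,Q \right)} = - 2 Q$ ($E{\left(k,Q \right)} = - Q - Q = - 2 Q$)
$E{\left(T{\left(-2 \right)},X \right)} - 6240 = - 2 \left(4 + i \sqrt{6}\right) - 6240 = \left(-8 - 2 i \sqrt{6}\right) - 6240 = -6248 - 2 i \sqrt{6}$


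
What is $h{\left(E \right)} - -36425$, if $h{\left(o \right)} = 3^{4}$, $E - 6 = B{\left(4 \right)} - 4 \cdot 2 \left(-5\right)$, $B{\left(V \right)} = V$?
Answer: $36506$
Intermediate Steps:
$E = 50$ ($E = 6 - \left(-4 + 4 \cdot 2 \left(-5\right)\right) = 6 - \left(-4 + 8 \left(-5\right)\right) = 6 + \left(4 - -40\right) = 6 + \left(4 + 40\right) = 6 + 44 = 50$)
$h{\left(o \right)} = 81$
$h{\left(E \right)} - -36425 = 81 - -36425 = 81 + 36425 = 36506$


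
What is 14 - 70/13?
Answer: 112/13 ≈ 8.6154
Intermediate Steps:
14 - 70/13 = 112/13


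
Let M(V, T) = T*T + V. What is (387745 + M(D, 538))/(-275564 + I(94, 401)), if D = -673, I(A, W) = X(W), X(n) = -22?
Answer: -338258/137793 ≈ -2.4548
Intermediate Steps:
I(A, W) = -22
M(V, T) = V + T² (M(V, T) = T² + V = V + T²)
(387745 + M(D, 538))/(-275564 + I(94, 401)) = (387745 + (-673 + 538²))/(-275564 - 22) = (387745 + (-673 + 289444))/(-275586) = (387745 + 288771)*(-1/275586) = 676516*(-1/275586) = -338258/137793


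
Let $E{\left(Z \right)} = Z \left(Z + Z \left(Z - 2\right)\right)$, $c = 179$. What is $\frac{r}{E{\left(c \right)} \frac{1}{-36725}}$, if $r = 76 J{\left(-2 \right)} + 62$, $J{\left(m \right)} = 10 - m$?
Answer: $- \frac{17885075}{2851649} \approx -6.2718$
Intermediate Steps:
$E{\left(Z \right)} = Z \left(Z + Z \left(-2 + Z\right)\right)$
$r = 974$ ($r = 76 \left(10 - -2\right) + 62 = 76 \left(10 + 2\right) + 62 = 76 \cdot 12 + 62 = 912 + 62 = 974$)
$\frac{r}{E{\left(c \right)} \frac{1}{-36725}} = \frac{974}{179^{2} \left(-1 + 179\right) \frac{1}{-36725}} = \frac{974}{32041 \cdot 178 \left(- \frac{1}{36725}\right)} = \frac{974}{5703298 \left(- \frac{1}{36725}\right)} = \frac{974}{- \frac{5703298}{36725}} = 974 \left(- \frac{36725}{5703298}\right) = - \frac{17885075}{2851649}$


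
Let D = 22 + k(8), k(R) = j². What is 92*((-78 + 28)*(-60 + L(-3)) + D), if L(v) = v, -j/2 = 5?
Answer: 301024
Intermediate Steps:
j = -10 (j = -2*5 = -10)
k(R) = 100 (k(R) = (-10)² = 100)
D = 122 (D = 22 + 100 = 122)
92*((-78 + 28)*(-60 + L(-3)) + D) = 92*((-78 + 28)*(-60 - 3) + 122) = 92*(-50*(-63) + 122) = 92*(3150 + 122) = 92*3272 = 301024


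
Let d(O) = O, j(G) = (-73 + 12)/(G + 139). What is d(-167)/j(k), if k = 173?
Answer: 52104/61 ≈ 854.16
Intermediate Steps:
j(G) = -61/(139 + G)
d(-167)/j(k) = -167/((-61/(139 + 173))) = -167/((-61/312)) = -167/((-61*1/312)) = -167/(-61/312) = -167*(-312/61) = 52104/61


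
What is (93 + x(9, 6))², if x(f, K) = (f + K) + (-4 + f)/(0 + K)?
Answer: 426409/36 ≈ 11845.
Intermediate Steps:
x(f, K) = K + f + (-4 + f)/K (x(f, K) = (K + f) + (-4 + f)/K = K + f + (-4 + f)/K)
(93 + x(9, 6))² = (93 + (-4 + 9 + 6*(6 + 9))/6)² = (93 + (-4 + 9 + 6*15)/6)² = (93 + (-4 + 9 + 90)/6)² = (93 + (⅙)*95)² = (93 + 95/6)² = (653/6)² = 426409/36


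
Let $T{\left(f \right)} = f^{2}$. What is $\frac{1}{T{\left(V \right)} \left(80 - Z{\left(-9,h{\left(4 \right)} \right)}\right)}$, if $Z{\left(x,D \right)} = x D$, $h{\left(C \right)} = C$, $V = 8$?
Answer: $\frac{1}{7424} \approx 0.0001347$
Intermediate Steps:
$Z{\left(x,D \right)} = D x$
$\frac{1}{T{\left(V \right)} \left(80 - Z{\left(-9,h{\left(4 \right)} \right)}\right)} = \frac{1}{8^{2} \left(80 - 4 \left(-9\right)\right)} = \frac{1}{64 \left(80 - -36\right)} = \frac{1}{64 \left(80 + 36\right)} = \frac{1}{64 \cdot 116} = \frac{1}{7424}$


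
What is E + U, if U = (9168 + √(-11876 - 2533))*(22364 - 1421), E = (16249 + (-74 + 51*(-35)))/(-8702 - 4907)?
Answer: 2613001800826/13609 + 62829*I*√1601 ≈ 1.9201e+8 + 2.5139e+6*I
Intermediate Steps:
E = -14390/13609 (E = (16249 + (-74 - 1785))/(-13609) = (16249 - 1859)*(-1/13609) = 14390*(-1/13609) = -14390/13609 ≈ -1.0574)
U = 192005424 + 62829*I*√1601 (U = (9168 + √(-14409))*20943 = (9168 + 3*I*√1601)*20943 = 192005424 + 62829*I*√1601 ≈ 1.9201e+8 + 2.5139e+6*I)
E + U = -14390/13609 + (192005424 + 62829*I*√1601) = 2613001800826/13609 + 62829*I*√1601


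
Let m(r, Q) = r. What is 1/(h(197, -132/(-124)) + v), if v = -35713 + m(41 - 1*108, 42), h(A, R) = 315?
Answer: -1/35465 ≈ -2.8197e-5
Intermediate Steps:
v = -35780 (v = -35713 + (41 - 1*108) = -35713 + (41 - 108) = -35713 - 67 = -35780)
1/(h(197, -132/(-124)) + v) = 1/(315 - 35780) = 1/(-35465) = -1/35465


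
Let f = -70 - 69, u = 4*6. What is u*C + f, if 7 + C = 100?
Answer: 2093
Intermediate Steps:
C = 93 (C = -7 + 100 = 93)
u = 24
f = -139
u*C + f = 24*93 - 139 = 2232 - 139 = 2093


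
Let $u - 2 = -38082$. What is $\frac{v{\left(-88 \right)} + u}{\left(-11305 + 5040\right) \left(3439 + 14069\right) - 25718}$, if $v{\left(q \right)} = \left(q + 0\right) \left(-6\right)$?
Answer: $\frac{18776}{54856669} \approx 0.00034227$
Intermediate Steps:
$u = -38080$ ($u = 2 - 38082 = -38080$)
$v{\left(q \right)} = - 6 q$ ($v{\left(q \right)} = q \left(-6\right) = - 6 q$)
$\frac{v{\left(-88 \right)} + u}{\left(-11305 + 5040\right) \left(3439 + 14069\right) - 25718} = \frac{\left(-6\right) \left(-88\right) - 38080}{\left(-11305 + 5040\right) \left(3439 + 14069\right) - 25718} = \frac{528 - 38080}{\left(-6265\right) 17508 - 25718} = - \frac{37552}{-109687620 - 25718} = - \frac{37552}{-109713338} = \left(-37552\right) \left(- \frac{1}{109713338}\right) = \frac{18776}{54856669}$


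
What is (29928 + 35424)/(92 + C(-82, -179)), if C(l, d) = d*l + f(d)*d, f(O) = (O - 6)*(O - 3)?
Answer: -1167/107360 ≈ -0.010870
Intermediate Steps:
f(O) = (-6 + O)*(-3 + O)
C(l, d) = d*l + d*(18 + d² - 9*d) (C(l, d) = d*l + (18 + d² - 9*d)*d = d*l + d*(18 + d² - 9*d))
(29928 + 35424)/(92 + C(-82, -179)) = (29928 + 35424)/(92 - 179*(18 - 82 + (-179)² - 9*(-179))) = 65352/(92 - 179*(18 - 82 + 32041 + 1611)) = 65352/(92 - 179*33588) = 65352/(92 - 6012252) = 65352/(-6012160) = 65352*(-1/6012160) = -1167/107360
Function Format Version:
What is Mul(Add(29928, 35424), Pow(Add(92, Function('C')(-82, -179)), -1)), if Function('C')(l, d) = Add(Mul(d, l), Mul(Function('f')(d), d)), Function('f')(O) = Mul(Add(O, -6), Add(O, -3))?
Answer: Rational(-1167, 107360) ≈ -0.010870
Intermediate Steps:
Function('f')(O) = Mul(Add(-6, O), Add(-3, O))
Function('C')(l, d) = Add(Mul(d, l), Mul(d, Add(18, Pow(d, 2), Mul(-9, d)))) (Function('C')(l, d) = Add(Mul(d, l), Mul(Add(18, Pow(d, 2), Mul(-9, d)), d)) = Add(Mul(d, l), Mul(d, Add(18, Pow(d, 2), Mul(-9, d)))))
Mul(Add(29928, 35424), Pow(Add(92, Function('C')(-82, -179)), -1)) = Mul(Add(29928, 35424), Pow(Add(92, Mul(-179, Add(18, -82, Pow(-179, 2), Mul(-9, -179)))), -1)) = Mul(65352, Pow(Add(92, Mul(-179, Add(18, -82, 32041, 1611))), -1)) = Mul(65352, Pow(Add(92, Mul(-179, 33588)), -1)) = Mul(65352, Pow(Add(92, -6012252), -1)) = Mul(65352, Pow(-6012160, -1)) = Mul(65352, Rational(-1, 6012160)) = Rational(-1167, 107360)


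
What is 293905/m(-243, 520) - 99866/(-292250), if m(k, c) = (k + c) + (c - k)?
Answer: 51495567/182000 ≈ 282.94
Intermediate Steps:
m(k, c) = 2*c (m(k, c) = (c + k) + (c - k) = 2*c)
293905/m(-243, 520) - 99866/(-292250) = 293905/((2*520)) - 99866/(-292250) = 293905/1040 - 99866*(-1/292250) = 293905*(1/1040) + 299/875 = 58781/208 + 299/875 = 51495567/182000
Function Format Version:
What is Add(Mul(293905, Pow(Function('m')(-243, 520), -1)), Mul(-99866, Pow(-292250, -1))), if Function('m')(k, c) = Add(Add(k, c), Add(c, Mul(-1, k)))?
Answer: Rational(51495567, 182000) ≈ 282.94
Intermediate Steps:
Function('m')(k, c) = Mul(2, c) (Function('m')(k, c) = Add(Add(c, k), Add(c, Mul(-1, k))) = Mul(2, c))
Add(Mul(293905, Pow(Function('m')(-243, 520), -1)), Mul(-99866, Pow(-292250, -1))) = Add(Mul(293905, Pow(Mul(2, 520), -1)), Mul(-99866, Pow(-292250, -1))) = Add(Mul(293905, Pow(1040, -1)), Mul(-99866, Rational(-1, 292250))) = Add(Mul(293905, Rational(1, 1040)), Rational(299, 875)) = Add(Rational(58781, 208), Rational(299, 875)) = Rational(51495567, 182000)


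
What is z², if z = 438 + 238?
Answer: 456976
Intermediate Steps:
z = 676
z² = 676² = 456976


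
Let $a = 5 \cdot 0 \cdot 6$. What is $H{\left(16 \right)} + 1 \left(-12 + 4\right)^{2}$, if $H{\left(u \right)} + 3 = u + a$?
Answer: $77$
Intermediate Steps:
$a = 0$ ($a = 0 \cdot 6 = 0$)
$H{\left(u \right)} = -3 + u$ ($H{\left(u \right)} = -3 + \left(u + 0\right) = -3 + u$)
$H{\left(16 \right)} + 1 \left(-12 + 4\right)^{2} = \left(-3 + 16\right) + 1 \left(-12 + 4\right)^{2} = 13 + 1 \left(-8\right)^{2} = 13 + 1 \cdot 64 = 13 + 64 = 77$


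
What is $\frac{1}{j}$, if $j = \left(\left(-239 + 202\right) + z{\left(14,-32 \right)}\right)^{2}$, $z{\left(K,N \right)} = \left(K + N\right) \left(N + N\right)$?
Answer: $\frac{1}{1243225} \approx 8.0436 \cdot 10^{-7}$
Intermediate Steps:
$z{\left(K,N \right)} = 2 N \left(K + N\right)$ ($z{\left(K,N \right)} = \left(K + N\right) 2 N = 2 N \left(K + N\right)$)
$j = 1243225$ ($j = \left(\left(-239 + 202\right) + 2 \left(-32\right) \left(14 - 32\right)\right)^{2} = \left(-37 + 2 \left(-32\right) \left(-18\right)\right)^{2} = \left(-37 + 1152\right)^{2} = 1115^{2} = 1243225$)
$\frac{1}{j} = \frac{1}{1243225}$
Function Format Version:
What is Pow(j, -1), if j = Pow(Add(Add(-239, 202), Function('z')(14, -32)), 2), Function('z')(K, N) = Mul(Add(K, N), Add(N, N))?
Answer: Rational(1, 1243225) ≈ 8.0436e-7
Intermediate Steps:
Function('z')(K, N) = Mul(2, N, Add(K, N)) (Function('z')(K, N) = Mul(Add(K, N), Mul(2, N)) = Mul(2, N, Add(K, N)))
j = 1243225 (j = Pow(Add(Add(-239, 202), Mul(2, -32, Add(14, -32))), 2) = Pow(Add(-37, Mul(2, -32, -18)), 2) = Pow(Add(-37, 1152), 2) = Pow(1115, 2) = 1243225)
Pow(j, -1) = Pow(1243225, -1) = Rational(1, 1243225)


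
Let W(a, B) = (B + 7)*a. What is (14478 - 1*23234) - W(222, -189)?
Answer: 31648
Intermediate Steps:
W(a, B) = a*(7 + B) (W(a, B) = (7 + B)*a = a*(7 + B))
(14478 - 1*23234) - W(222, -189) = (14478 - 1*23234) - 222*(7 - 189) = (14478 - 23234) - 222*(-182) = -8756 - 1*(-40404) = -8756 + 40404 = 31648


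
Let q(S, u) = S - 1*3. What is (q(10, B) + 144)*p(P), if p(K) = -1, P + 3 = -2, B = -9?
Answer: -151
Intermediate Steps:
q(S, u) = -3 + S (q(S, u) = S - 3 = -3 + S)
P = -5 (P = -3 - 2 = -5)
(q(10, B) + 144)*p(P) = ((-3 + 10) + 144)*(-1) = (7 + 144)*(-1) = 151*(-1) = -151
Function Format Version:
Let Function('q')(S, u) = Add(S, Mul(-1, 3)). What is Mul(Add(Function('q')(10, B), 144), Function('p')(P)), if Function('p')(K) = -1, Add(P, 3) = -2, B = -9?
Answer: -151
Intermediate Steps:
Function('q')(S, u) = Add(-3, S) (Function('q')(S, u) = Add(S, -3) = Add(-3, S))
P = -5 (P = Add(-3, -2) = -5)
Mul(Add(Function('q')(10, B), 144), Function('p')(P)) = Mul(Add(Add(-3, 10), 144), -1) = Mul(Add(7, 144), -1) = Mul(151, -1) = -151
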